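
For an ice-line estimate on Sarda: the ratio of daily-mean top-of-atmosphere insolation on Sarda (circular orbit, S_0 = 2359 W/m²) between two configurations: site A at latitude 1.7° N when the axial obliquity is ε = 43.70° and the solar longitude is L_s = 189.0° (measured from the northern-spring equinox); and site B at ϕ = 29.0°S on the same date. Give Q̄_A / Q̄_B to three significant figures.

Q̄_A / Q̄_B ≈ 1.04

— Configuration A (ϕ=+1.7°):
Solar declination: sin δ = sin ε · sin L_s = sin 43.70° × sin 189.0° = -0.10808, so δ = -6.205°.
cos h₀ = −tan(+1.7°) tan(-6.205°) = 0.0032, h₀ = 1.5676 rad.
Bracket: h₀ sin ϕ sin δ + cos ϕ cos δ sin h₀ = 1.5676×0.02967×-0.10808 + 0.99956×0.99414×0.99999 = -0.005027 + 0.993693 = 0.988666.
Q̄ = (S_0/π) × [bracket] = (2359/π) × 0.988666 = 742.38 W/m².
— Configuration B (ϕ=-29.0°):
cos h₀ = −tan(-29.0°) tan(-6.205°) = -0.0603, h₀ = 1.6311 rad.
Bracket: h₀ sin ϕ sin δ + cos ϕ cos δ sin h₀ = 1.6311×-0.48481×-0.10808 + 0.87462×0.99414×0.99818 = 0.085467 + 0.867912 = 0.953379.
Q̄ = (S_0/π) × [bracket] = (2359/π) × 0.953379 = 715.89 W/m².
Ratio Q̄_A / Q̄_B = 742.38 / 715.89 = 1.037.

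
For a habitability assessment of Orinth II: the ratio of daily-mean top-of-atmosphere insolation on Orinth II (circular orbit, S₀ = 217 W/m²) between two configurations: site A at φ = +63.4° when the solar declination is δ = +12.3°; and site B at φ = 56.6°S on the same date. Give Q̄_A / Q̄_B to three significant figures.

— Configuration A (φ=+63.4°):
cos H₀ = −tan(+63.4°) tan(+12.300°) = -0.4354, H₀ = 2.0213 rad.
Bracket: H₀ sin φ sin δ + cos φ cos δ sin H₀ = 2.0213×0.89415×0.21303 + 0.44776×0.97705×0.90023 = 0.385019 + 0.393836 = 0.778855.
Q̄ = (S₀/π) × [bracket] = (217/π) × 0.778855 = 53.798 W/m².
— Configuration B (φ=-56.6°):
cos H₀ = −tan(-56.6°) tan(+12.300°) = 0.3307, H₀ = 1.2338 rad.
Bracket: H₀ sin φ sin δ + cos φ cos δ sin H₀ = 1.2338×-0.83485×0.21303 + 0.55048×0.97705×0.94375 = -0.219429 + 0.507593 = 0.288164.
Q̄ = (S₀/π) × [bracket] = (217/π) × 0.288164 = 19.904 W/m².
Ratio Q̄_A / Q̄_B = 53.798 / 19.904 = 2.703.

Q̄_A / Q̄_B ≈ 2.70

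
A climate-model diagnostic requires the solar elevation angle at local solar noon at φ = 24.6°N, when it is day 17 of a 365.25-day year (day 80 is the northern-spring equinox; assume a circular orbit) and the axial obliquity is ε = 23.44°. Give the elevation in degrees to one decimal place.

44.8°

Solar longitude: λ_s = 360° × (17 − 80)/365.25 = -62.094°, i.e. -62.094° + 360° = 297.906°.
sin δ = sin 23.44° × sin 297.906° = -0.35153, so δ = -20.581°.
At local noon the hour angle is zero, so the zenith angle equals |φ − δ| = |+24.6° − (-20.581°)| = 45.181°.
Elevation = 90° − 45.181° = 44.8°.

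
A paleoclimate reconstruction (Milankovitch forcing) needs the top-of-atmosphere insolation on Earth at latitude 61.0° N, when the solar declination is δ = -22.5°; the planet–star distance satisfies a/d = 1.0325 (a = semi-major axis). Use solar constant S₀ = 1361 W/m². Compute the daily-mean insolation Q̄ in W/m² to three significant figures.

cos H₀ = −tan(+61.0°) tan(-22.500°) = 0.7473, H₀ = 0.7269 rad.
Bracket: H₀ sin φ sin δ + cos φ cos δ sin H₀ = 0.7269×0.87462×-0.38268 + 0.48481×0.92388×0.66453 = -0.243293 + 0.297647 = 0.054354.
Inverse-square distance factor (a/d)² = 1.0325² = 1.066056.
Q̄ = (S₀/π) × 1.066056 × [bracket] = (1361/π) × 1.066056 × 0.054354 = 25.10 W/m².

Q̄ ≈ 25.1 W/m²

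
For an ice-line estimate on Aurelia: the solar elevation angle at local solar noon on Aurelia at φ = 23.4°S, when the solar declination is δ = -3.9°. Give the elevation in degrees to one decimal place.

At local noon the hour angle is zero, so the zenith angle equals |φ − δ| = |-23.4° − (-3.900°)| = 19.500°.
Elevation = 90° − 19.500° = 70.5°.

70.5°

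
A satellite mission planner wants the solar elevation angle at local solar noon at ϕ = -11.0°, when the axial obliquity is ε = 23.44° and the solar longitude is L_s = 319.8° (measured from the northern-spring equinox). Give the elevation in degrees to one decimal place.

Solar declination: sin δ = sin ε · sin L_s = sin 23.44° × sin 319.8° = -0.25676, so δ = -14.878°.
At local noon the hour angle is zero, so the zenith angle equals |ϕ − δ| = |-11.0° − (-14.878°)| = 3.878°.
Elevation = 90° − 3.878° = 86.1°.

86.1°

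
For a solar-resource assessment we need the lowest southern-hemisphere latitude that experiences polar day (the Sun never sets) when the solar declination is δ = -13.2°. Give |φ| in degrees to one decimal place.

Polar day requires cos H₀ = −tan φ tan δ ≤ −1, i.e. tan φ tan δ ≥ 1.
The boundary is |tan φ| · |tan δ| = 1, so |φ| = 90° − |δ| = 90° − 13.2° = 76.8° in the southern hemisphere.

|φ| = 76.8°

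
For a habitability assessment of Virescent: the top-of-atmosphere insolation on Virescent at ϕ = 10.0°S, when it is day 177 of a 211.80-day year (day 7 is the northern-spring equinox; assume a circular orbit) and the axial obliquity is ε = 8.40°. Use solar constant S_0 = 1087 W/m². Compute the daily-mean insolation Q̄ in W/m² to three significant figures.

Solar longitude: L_s = 360° × (177 − 7)/211.80 = 288.952°.
sin δ = sin 8.40° × sin 288.952° = -0.13816, so δ = -7.942°.
cos h₀ = −tan(-10.0°) tan(-7.942°) = -0.0246, h₀ = 1.5954 rad.
Bracket: h₀ sin ϕ sin δ + cos ϕ cos δ sin h₀ = 1.5954×-0.17365×-0.13816 + 0.98481×0.99041×0.99970 = 0.038276 + 0.975073 = 1.013349.
Q̄ = (S_0/π) × [bracket] = (1087/π) × 1.013349 = 350.6 W/m².

Q̄ ≈ 351 W/m²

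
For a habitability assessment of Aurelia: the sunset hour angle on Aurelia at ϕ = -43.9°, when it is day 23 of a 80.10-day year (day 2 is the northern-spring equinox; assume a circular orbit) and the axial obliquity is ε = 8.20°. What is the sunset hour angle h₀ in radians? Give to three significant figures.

Solar longitude: L_s = 360° × (23 − 2)/80.10 = 94.382°.
sin δ = sin 8.20° × sin 94.382° = 0.14221, so δ = +8.176°.
cos h₀ = −tan ϕ · tan δ = −tan(-43.9°) × tan(+8.176°) = 0.1383, so h₀ = 1.4321 rad = 82.05°.

h₀ = 1.43 rad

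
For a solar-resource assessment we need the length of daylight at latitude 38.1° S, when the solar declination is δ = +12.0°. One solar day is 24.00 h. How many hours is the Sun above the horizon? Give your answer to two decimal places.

cos H₀ = −tan φ · tan δ = −tan(-38.1°) × tan(+12.000°) = 0.1667, so H₀ = 1.4033 rad = 80.41°.
Daylight = 2H₀/(2π) × 24.00 h = (1.4033/π) × 24.00 = 10.72 h.

10.72 h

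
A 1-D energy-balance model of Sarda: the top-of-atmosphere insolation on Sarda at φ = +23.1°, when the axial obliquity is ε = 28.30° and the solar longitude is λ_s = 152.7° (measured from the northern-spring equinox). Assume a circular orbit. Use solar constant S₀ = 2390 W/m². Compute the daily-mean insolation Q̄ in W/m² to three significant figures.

Solar declination: sin δ = sin ε · sin λ_s = sin 28.30° × sin 152.7° = 0.21744, so δ = +12.559°.
cos H₀ = −tan(+23.1°) tan(+12.559°) = -0.0950, H₀ = 1.6660 rad.
Bracket: H₀ sin φ sin δ + cos φ cos δ sin H₀ = 1.6660×0.39234×0.21744 + 0.91982×0.97607×0.99548 = 0.142127 + 0.893751 = 1.035878.
Q̄ = (S₀/π) × [bracket] = (2390/π) × 1.035878 = 788.1 W/m².

Q̄ ≈ 788 W/m²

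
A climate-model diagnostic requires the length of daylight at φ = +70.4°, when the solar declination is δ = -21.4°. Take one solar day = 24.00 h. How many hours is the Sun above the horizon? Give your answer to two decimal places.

cos H₀ = −tan φ · tan δ = 1.1006 ≥ 1, so the Sun never rises (polar night) and H₀ = 0.
Daylight = 2H₀/(2π) × 24.00 h = (0.0000/π) × 24.00 = 0.00 h.

0.00 h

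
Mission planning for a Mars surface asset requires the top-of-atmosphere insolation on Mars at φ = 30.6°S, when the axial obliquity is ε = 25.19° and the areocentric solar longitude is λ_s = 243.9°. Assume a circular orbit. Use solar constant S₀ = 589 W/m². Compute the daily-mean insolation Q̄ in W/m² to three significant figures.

Q̄ ≈ 211 W/m²

sin δ = sin 25.19° × sin 243.9° = -0.38222, so δ = -22.471°.
cos H₀ = −tan(-30.6°) tan(-22.471°) = -0.2446, H₀ = 1.8179 rad.
Bracket: H₀ sin φ sin δ + cos φ cos δ sin H₀ = 1.8179×-0.50904×-0.38222 + 0.86074×0.92407×0.96962 = 0.353700 + 0.771220 = 1.124920.
Q̄ = (S₀/π) × [bracket] = (589/π) × 1.124920 = 210.9 W/m².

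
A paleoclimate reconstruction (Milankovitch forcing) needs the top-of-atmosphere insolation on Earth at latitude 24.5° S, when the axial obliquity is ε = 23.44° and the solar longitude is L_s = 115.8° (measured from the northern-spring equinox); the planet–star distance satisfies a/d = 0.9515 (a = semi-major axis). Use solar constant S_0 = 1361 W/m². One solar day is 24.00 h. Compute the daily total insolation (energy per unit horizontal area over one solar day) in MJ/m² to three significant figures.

21.3 MJ/m²

Solar declination: sin δ = sin ε · sin L_s = sin 23.44° × sin 115.8° = 0.35814, so δ = +20.986°.
cos h₀ = −tan(-24.5°) tan(+20.986°) = 0.1748, h₀ = 1.3951 rad.
Bracket: h₀ sin ϕ sin δ + cos ϕ cos δ sin h₀ = 1.3951×-0.41469×0.35814 + 0.90996×0.93367×0.98460 = -0.207196 + 0.836518 = 0.629322.
Inverse-square distance factor (a/d)² = 0.9515² = 0.905352.
Q̄ = (S_0/π) × 0.905352 × [bracket] = (1361/π) × 0.905352 × 0.629322 = 246.83 W/m².
Daily total = Q̄ × 24.00 h × 3600 s/h = 246.83 × 24.00 × 3600 / 10⁶ = 21.33 MJ/m².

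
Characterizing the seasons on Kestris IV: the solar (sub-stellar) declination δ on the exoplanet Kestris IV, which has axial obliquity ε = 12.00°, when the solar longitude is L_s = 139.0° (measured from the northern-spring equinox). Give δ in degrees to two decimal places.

sin δ = sin ε · sin L_s = sin 12.00° × sin 139.0° = 0.136402.
δ = arcsin(0.136402) = +7.84°.

δ = +7.84°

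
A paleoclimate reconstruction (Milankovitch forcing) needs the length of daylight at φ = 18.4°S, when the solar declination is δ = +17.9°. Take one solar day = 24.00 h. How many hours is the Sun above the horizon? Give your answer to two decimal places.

cos H₀ = −tan φ · tan δ = −tan(-18.4°) × tan(+17.900°) = 0.1074, so H₀ = 1.4631 rad = 83.83°.
Daylight = 2H₀/(2π) × 24.00 h = (1.4631/π) × 24.00 = 11.18 h.

11.18 h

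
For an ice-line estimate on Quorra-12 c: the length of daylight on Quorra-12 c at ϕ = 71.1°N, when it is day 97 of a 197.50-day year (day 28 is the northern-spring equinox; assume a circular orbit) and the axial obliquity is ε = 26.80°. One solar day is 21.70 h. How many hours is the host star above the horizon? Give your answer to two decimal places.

Solar longitude: L_s = 360° × (97 − 28)/197.50 = 125.772°.
sin δ = sin 26.80° × sin 125.772° = 0.36582, so δ = +21.458°.
Sunrise equation: cos h₀ = −tan ϕ · tan δ = -1.1480 ≤ −1, so the host star never sets (polar day) and h₀ = π.
Daylight = 2h₀/(2π) × 21.70 h = (3.1416/π) × 21.70 = 21.70 h.

21.70 h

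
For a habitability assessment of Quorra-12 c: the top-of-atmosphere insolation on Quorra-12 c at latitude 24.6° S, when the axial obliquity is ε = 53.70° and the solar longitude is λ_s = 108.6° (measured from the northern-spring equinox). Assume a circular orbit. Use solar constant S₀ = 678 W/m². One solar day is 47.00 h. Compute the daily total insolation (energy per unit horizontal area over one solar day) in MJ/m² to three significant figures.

6.42 MJ/m²

Solar declination: sin δ = sin ε · sin λ_s = sin 53.70° × sin 108.6° = 0.76383, so δ = +49.803°.
cos H₀ = −tan(-24.6°) tan(+49.803°) = 0.5418, H₀ = 0.9982 rad.
Bracket: H₀ sin φ sin δ + cos φ cos δ sin H₀ = 0.9982×-0.41628×0.76383 + 0.90924×0.64541×0.84048 = -0.317395 + 0.493221 = 0.175826.
Q̄ = (S₀/π) × [bracket] = (678/π) × 0.175826 = 37.946 W/m².
Daily total = Q̄ × 47.00 h × 3600 s/h = 37.946 × 47.00 × 3600 / 10⁶ = 6.420 MJ/m².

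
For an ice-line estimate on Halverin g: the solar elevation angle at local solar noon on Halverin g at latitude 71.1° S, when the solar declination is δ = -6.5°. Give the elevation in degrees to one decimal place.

25.4°

At local noon the hour angle is zero, so the zenith angle equals |φ − δ| = |-71.1° − (-6.500°)| = 64.600°.
Elevation = 90° − 64.600° = 25.4°.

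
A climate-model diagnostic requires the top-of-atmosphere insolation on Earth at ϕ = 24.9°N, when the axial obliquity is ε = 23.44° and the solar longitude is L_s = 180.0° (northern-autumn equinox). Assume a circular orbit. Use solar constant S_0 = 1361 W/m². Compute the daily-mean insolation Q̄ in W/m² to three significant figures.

Solar declination: sin δ = sin ε · sin L_s = sin 23.44° × sin 180.0° = 0.00000, so δ = +0.000°.
cos h₀ = −tan(+24.9°) tan(+0.000°) = -0.0000, h₀ = 1.5708 rad.
Bracket: h₀ sin ϕ sin δ + cos ϕ cos δ sin h₀ = 1.5708×0.42104×0.00000 + 0.90704×1.00000×1.00000 = 0.000000 + 0.907040 = 0.907040.
Q̄ = (S_0/π) × [bracket] = (1361/π) × 0.907040 = 392.9 W/m².

Q̄ ≈ 393 W/m²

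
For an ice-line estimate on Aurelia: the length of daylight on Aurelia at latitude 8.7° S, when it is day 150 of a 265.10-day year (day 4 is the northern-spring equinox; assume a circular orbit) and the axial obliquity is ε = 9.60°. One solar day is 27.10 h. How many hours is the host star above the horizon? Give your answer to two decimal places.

Solar longitude: L_s = 360° × (150 − 4)/265.10 = 198.265°.
sin δ = sin 9.60° × sin 198.265° = -0.05227, so δ = -2.996°.
cos h₀ = −tan ϕ · tan δ = −tan(-8.7°) × tan(-2.996°) = -0.0080, so h₀ = 1.5788 rad = 90.46°.
Daylight = 2h₀/(2π) × 27.10 h = (1.5788/π) × 27.10 = 13.62 h.

13.62 h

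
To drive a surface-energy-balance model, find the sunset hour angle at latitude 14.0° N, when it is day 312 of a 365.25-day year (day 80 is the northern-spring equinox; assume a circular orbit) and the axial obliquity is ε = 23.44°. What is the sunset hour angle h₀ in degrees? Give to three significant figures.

Solar longitude: L_s = 360° × (312 − 80)/365.25 = 228.665°.
sin δ = sin 23.44° × sin 228.665° = -0.29869, so δ = -17.379°.
cos h₀ = −tan ϕ · tan δ = −tan(+14.0°) × tan(-17.379°) = 0.0780, so h₀ = 1.4927 rad = 85.52°.

h₀ = 85.5°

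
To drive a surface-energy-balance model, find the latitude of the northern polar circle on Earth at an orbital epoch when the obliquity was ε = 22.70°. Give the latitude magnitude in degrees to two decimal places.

The polar circle is the lowest latitude that experiences at least one full rotation of continuous daylight at the northern-summer solstice; it lies at |φ| = 90° − ε = 90° − 22.70° = 67.30°.

67.30°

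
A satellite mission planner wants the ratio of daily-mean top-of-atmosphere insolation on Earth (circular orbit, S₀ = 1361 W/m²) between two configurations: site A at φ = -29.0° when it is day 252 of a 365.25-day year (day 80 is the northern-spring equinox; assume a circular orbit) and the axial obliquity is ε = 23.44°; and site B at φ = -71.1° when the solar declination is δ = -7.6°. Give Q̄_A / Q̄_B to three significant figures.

Q̄_A / Q̄_B ≈ 1.51

— Configuration A (φ=-29.0°):
Solar longitude: λ_s = 360° × (252 − 80)/365.25 = 169.528°.
sin δ = sin 23.44° × sin 169.528° = 0.07230, so δ = +4.146°.
cos H₀ = −tan(-29.0°) tan(+4.146°) = 0.0402, H₀ = 1.5306 rad.
Bracket: H₀ sin φ sin δ + cos φ cos δ sin H₀ = 1.5306×-0.48481×0.07230 + 0.87462×0.99738×0.99919 = -0.053650 + 0.871622 = 0.817972.
Q̄ = (S₀/π) × [bracket] = (1361/π) × 0.817972 = 354.36 W/m².
— Configuration B (φ=-71.1°):
cos H₀ = −tan(-71.1°) tan(-7.600°) = -0.3897, H₀ = 1.9711 rad.
Bracket: H₀ sin φ sin δ + cos φ cos δ sin H₀ = 1.9711×-0.94609×-0.13226 + 0.32392×0.99122×0.92094 = 0.246643 + 0.295692 = 0.542335.
Q̄ = (S₀/π) × [bracket] = (1361/π) × 0.542335 = 234.95 W/m².
Ratio Q̄_A / Q̄_B = 354.36 / 234.95 = 1.508.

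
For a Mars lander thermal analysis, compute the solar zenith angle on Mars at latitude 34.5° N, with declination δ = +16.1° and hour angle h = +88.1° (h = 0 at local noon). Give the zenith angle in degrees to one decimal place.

θ_z = 79.4°

cos θ_z = sin φ sin δ + cos φ cos δ cos h = 0.157073 + 0.026252 = 0.183325.
θ_z = arccos(0.183325) = 79.4°.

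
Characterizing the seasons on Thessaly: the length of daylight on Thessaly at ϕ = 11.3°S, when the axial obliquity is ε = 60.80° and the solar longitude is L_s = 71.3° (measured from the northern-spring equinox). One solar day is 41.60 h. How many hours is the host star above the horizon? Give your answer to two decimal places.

16.85 h

Solar declination: sin δ = sin ε · sin L_s = sin 60.80° × sin 71.3° = 0.82684, so δ = +55.776°.
cos h₀ = −tan ϕ · tan δ = −tan(-11.3°) × tan(+55.776°) = 0.2938, so h₀ = 1.2726 rad = 72.92°.
Daylight = 2h₀/(2π) × 41.60 h = (1.2726/π) × 41.60 = 16.85 h.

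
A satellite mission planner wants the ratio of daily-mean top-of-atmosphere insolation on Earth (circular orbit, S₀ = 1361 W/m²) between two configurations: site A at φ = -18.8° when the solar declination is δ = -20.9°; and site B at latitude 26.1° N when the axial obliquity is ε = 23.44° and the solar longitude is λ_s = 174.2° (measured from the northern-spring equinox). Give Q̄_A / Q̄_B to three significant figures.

Q̄_A / Q̄_B ≈ 1.16

— Configuration A (φ=-18.8°):
cos H₀ = −tan(-18.8°) tan(-20.900°) = -0.1300, H₀ = 1.7012 rad.
Bracket: H₀ sin φ sin δ + cos φ cos δ sin H₀ = 1.7012×-0.32227×-0.35674 + 0.94665×0.93420×0.99151 = 0.195581 + 0.876852 = 1.072433.
Q̄ = (S₀/π) × [bracket] = (1361/π) × 1.072433 = 464.60 W/m².
— Configuration B (φ=+26.1°):
Solar declination: sin δ = sin ε · sin λ_s = sin 23.44° × sin 174.2° = 0.04020, so δ = +2.304°.
cos H₀ = −tan(+26.1°) tan(+2.304°) = -0.0197, H₀ = 1.5905 rad.
Bracket: H₀ sin φ sin δ + cos φ cos δ sin H₀ = 1.5905×0.43994×0.04020 + 0.89803×0.99919×0.99981 = 0.028129 + 0.897132 = 0.925261.
Q̄ = (S₀/π) × [bracket] = (1361/π) × 0.925261 = 400.84 W/m².
Ratio Q̄_A / Q̄_B = 464.60 / 400.84 = 1.159.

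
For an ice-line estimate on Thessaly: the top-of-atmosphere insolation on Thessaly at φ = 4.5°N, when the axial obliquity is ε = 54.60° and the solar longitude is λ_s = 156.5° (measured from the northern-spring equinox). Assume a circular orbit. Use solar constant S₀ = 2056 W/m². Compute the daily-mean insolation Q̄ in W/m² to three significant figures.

Solar declination: sin δ = sin ε · sin λ_s = sin 54.60° × sin 156.5° = 0.32503, so δ = +18.967°.
cos H₀ = −tan(+4.5°) tan(+18.967°) = -0.0270, H₀ = 1.5978 rad.
Bracket: H₀ sin φ sin δ + cos φ cos δ sin H₀ = 1.5978×0.07846×0.32503 + 0.99692×0.94570×0.99963 = 0.040747 + 0.942438 = 0.983185.
Q̄ = (S₀/π) × [bracket] = (2056/π) × 0.983185 = 643.4 W/m².

Q̄ ≈ 643 W/m²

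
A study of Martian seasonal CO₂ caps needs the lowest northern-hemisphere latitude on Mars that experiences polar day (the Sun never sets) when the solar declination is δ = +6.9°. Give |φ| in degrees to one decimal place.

Polar day requires cos H₀ = −tan φ tan δ ≤ −1, i.e. tan φ tan δ ≥ 1.
The boundary is |tan φ| · |tan δ| = 1, so |φ| = 90° − |δ| = 90° − 6.9° = 83.1° in the northern hemisphere.

|φ| = 83.1°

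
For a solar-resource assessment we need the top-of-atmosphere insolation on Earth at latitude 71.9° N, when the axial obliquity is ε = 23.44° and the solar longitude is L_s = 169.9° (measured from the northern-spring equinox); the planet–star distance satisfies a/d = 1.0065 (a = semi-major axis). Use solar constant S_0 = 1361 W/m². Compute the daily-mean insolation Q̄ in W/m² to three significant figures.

Q̄ ≈ 185 W/m²

Solar declination: sin δ = sin ε · sin L_s = sin 23.44° × sin 169.9° = 0.06976, so δ = +4.000°.
cos h₀ = −tan(+71.9°) tan(+4.000°) = -0.2139, h₀ = 1.7864 rad.
Bracket: h₀ sin ϕ sin δ + cos ϕ cos δ sin h₀ = 1.7864×0.95052×0.06976 + 0.31068×0.99756×0.97684 = 0.118453 + 0.302744 = 0.421197.
Inverse-square distance factor (a/d)² = 1.0065² = 1.013042.
Q̄ = (S_0/π) × 1.013042 × [bracket] = (1361/π) × 1.013042 × 0.421197 = 184.9 W/m².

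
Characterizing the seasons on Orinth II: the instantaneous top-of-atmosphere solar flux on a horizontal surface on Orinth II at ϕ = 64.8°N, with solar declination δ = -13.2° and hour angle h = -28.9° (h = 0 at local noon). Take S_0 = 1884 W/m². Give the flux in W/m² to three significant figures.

cos θ_z = sin ϕ sin δ + cos ϕ cos δ cos h = -0.206618 + 0.362906 = 0.156288.
Flux = S_0 · cos θ_z = 1884 × 0.156288 = 294.4 W/m².

294 W/m²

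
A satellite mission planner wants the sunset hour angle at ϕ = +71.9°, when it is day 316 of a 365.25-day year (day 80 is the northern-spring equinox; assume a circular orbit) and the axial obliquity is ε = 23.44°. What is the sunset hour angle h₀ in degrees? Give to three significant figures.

Solar longitude: L_s = 360° × (316 − 80)/365.25 = 232.608°.
sin δ = sin 23.44° × sin 232.608° = -0.31604, so δ = -18.424°.
cos h₀ = −tan ϕ · tan δ = 1.0192 ≥ 1, so the Sun never rises (polar night) and h₀ = 0.

h₀ = 0.00°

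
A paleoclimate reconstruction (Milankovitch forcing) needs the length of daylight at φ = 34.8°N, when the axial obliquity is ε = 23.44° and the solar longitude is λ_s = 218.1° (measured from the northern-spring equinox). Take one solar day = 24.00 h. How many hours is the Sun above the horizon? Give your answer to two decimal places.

10.65 h

Solar declination: sin δ = sin ε · sin λ_s = sin 23.44° × sin 218.1° = -0.24545, so δ = -14.208°.
cos H₀ = −tan φ · tan δ = −tan(+34.8°) × tan(-14.208°) = 0.1760, so H₀ = 1.3939 rad = 79.86°.
Daylight = 2H₀/(2π) × 24.00 h = (1.3939/π) × 24.00 = 10.65 h.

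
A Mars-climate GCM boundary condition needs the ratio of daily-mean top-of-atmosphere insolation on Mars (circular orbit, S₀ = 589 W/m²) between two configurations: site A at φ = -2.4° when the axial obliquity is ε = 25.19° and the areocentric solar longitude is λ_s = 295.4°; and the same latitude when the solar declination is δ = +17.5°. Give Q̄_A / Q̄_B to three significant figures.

— Configuration A (φ=-2.4°):
sin δ = sin 25.19° × sin 295.4° = -0.38448, so δ = -22.611°.
cos H₀ = −tan(-2.4°) tan(-22.611°) = -0.0175, H₀ = 1.5883 rad.
Bracket: H₀ sin φ sin δ + cos φ cos δ sin H₀ = 1.5883×-0.04188×-0.38448 + 0.99912×0.92313×0.99985 = 0.025575 + 0.922179 = 0.947754.
Q̄ = (S₀/π) × [bracket] = (589/π) × 0.947754 = 177.69 W/m².
— Configuration B (φ=-2.4°):
cos H₀ = −tan(-2.4°) tan(+17.500°) = 0.0132, H₀ = 1.5576 rad.
Bracket: H₀ sin φ sin δ + cos φ cos δ sin H₀ = 1.5576×-0.04188×0.30071 + 0.99912×0.95372×0.99991 = -0.019616 + 0.952795 = 0.933179.
Q̄ = (S₀/π) × [bracket] = (589/π) × 0.933179 = 174.96 W/m².
Ratio Q̄_A / Q̄_B = 177.69 / 174.96 = 1.016.

Q̄_A / Q̄_B ≈ 1.02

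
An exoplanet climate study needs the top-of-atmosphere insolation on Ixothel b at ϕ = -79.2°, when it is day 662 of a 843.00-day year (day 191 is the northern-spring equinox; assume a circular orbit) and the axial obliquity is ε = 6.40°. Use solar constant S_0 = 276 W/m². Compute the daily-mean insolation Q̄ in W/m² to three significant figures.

Q̄ ≈ 22.3 W/m²

Solar longitude: L_s = 360° × (662 − 191)/843.00 = 201.139°.
sin δ = sin 6.40° × sin 201.139° = -0.04020, so δ = -2.304°.
cos h₀ = −tan(-79.2°) tan(-2.304°) = -0.2109, h₀ = 1.7833 rad.
Bracket: h₀ sin ϕ sin δ + cos ϕ cos δ sin h₀ = 1.7833×-0.98229×-0.04020 + 0.18738×0.99919×0.97751 = 0.070419 + 0.183017 = 0.253436.
Q̄ = (S_0/π) × [bracket] = (276/π) × 0.253436 = 22.27 W/m².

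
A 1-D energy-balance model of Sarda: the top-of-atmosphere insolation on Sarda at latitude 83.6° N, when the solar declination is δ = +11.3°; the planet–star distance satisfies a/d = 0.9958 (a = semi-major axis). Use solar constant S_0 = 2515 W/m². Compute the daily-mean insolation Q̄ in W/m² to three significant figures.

Q̄ ≈ 486 W/m²

cos h₀ = −tan(+83.6°) tan(+11.300°) = -1.7814 ≤ −1 ⇒ polar day, h₀ = π.
Bracket: h₀ sin ϕ sin δ + cos ϕ cos δ sin h₀ = 3.1416×0.99377×0.19595 + 0.11147×0.98061×0.00000 = 0.611761 + 0.000000 = 0.611761.
Inverse-square distance factor (a/d)² = 0.9958² = 0.991618.
Q̄ = (S_0/π) × 0.991618 × [bracket] = (2515/π) × 0.991618 × 0.611761 = 485.6 W/m².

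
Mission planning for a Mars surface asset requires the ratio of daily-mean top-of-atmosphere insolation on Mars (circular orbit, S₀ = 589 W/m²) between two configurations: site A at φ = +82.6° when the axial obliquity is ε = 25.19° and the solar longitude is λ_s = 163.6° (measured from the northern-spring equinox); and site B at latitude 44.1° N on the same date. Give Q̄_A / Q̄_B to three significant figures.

— Configuration A (φ=+82.6°):
Solar declination: sin δ = sin ε · sin λ_s = sin 25.19° × sin 163.6° = 0.12017, so δ = +6.902°.
cos H₀ = −tan(+82.6°) tan(+6.902°) = -0.9320, H₀ = 2.7707 rad.
Bracket: H₀ sin φ sin δ + cos φ cos δ sin H₀ = 2.7707×0.99167×0.12017 + 0.12880×0.99275×0.36242 = 0.330182 + 0.046341 = 0.376523.
Q̄ = (S₀/π) × [bracket] = (589/π) × 0.376523 = 70.592 W/m².
— Configuration B (φ=+44.1°):
cos H₀ = −tan(+44.1°) tan(+6.902°) = -0.1173, H₀ = 1.6884 rad.
Bracket: H₀ sin φ sin δ + cos φ cos δ sin H₀ = 1.6884×0.69591×0.12017 + 0.71813×0.99275×0.99310 = 0.141197 + 0.708004 = 0.849201.
Q̄ = (S₀/π) × [bracket] = (589/π) × 0.849201 = 159.21 W/m².
Ratio Q̄_A / Q̄_B = 70.592 / 159.21 = 0.4434.

Q̄_A / Q̄_B ≈ 0.443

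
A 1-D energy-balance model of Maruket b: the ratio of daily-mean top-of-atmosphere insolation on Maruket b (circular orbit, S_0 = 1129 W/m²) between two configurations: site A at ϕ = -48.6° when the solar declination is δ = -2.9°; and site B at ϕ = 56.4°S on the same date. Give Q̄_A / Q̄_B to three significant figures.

Q̄_A / Q̄_B ≈ 1.16

— Configuration A (ϕ=-48.6°):
cos h₀ = −tan(-48.6°) tan(-2.900°) = -0.0575, h₀ = 1.6283 rad.
Bracket: h₀ sin ϕ sin δ + cos ϕ cos δ sin h₀ = 1.6283×-0.75011×-0.05059 + 0.66131×0.99872×0.99835 = 0.061791 + 0.659374 = 0.721165.
Q̄ = (S_0/π) × [bracket] = (1129/π) × 0.721165 = 259.17 W/m².
— Configuration B (ϕ=-56.4°):
cos h₀ = −tan(-56.4°) tan(-2.900°) = -0.0762, h₀ = 1.6471 rad.
Bracket: h₀ sin ϕ sin δ + cos ϕ cos δ sin h₀ = 1.6471×-0.83292×-0.05059 + 0.55339×0.99872×0.99709 = 0.069405 + 0.551073 = 0.620478.
Q̄ = (S_0/π) × [bracket] = (1129/π) × 0.620478 = 222.98 W/m².
Ratio Q̄_A / Q̄_B = 259.17 / 222.98 = 1.162.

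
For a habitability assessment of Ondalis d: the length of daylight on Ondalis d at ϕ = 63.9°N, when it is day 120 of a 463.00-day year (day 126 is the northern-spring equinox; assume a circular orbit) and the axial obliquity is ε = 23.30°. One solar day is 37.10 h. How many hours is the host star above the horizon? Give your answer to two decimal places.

17.77 h

Solar longitude: L_s = 360° × (120 − 126)/463.00 = -4.665°, i.e. -4.665° + 360° = 355.335°.
sin δ = sin 23.30° × sin 355.335° = -0.03217, so δ = -1.844°.
cos h₀ = −tan ϕ · tan δ = −tan(+63.9°) × tan(-1.844°) = 0.0657, so h₀ = 1.5050 rad = 86.23°.
Daylight = 2h₀/(2π) × 37.10 h = (1.5050/π) × 37.10 = 17.77 h.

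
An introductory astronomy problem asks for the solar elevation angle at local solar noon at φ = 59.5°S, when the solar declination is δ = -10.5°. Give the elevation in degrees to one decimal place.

41.0°

At local noon the hour angle is zero, so the zenith angle equals |φ − δ| = |-59.5° − (-10.500°)| = 49.000°.
Elevation = 90° − 49.000° = 41.0°.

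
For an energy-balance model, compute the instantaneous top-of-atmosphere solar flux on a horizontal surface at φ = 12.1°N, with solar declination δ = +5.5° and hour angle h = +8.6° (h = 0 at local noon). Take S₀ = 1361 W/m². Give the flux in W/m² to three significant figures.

cos θ_z = sin φ sin δ + cos φ cos δ cos h = 0.020091 + 0.962339 = 0.982430.
Flux = S₀ · cos θ_z = 1361 × 0.982430 = 1337 W/m².

1.34e+03 W/m²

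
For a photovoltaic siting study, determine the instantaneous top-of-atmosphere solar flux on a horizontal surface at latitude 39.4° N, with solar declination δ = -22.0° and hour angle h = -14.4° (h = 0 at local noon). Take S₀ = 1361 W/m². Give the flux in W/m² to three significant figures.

621 W/m²

cos θ_z = sin φ sin δ + cos φ cos δ cos h = -0.237774 + 0.693957 = 0.456183.
Flux = S₀ · cos θ_z = 1361 × 0.456183 = 620.9 W/m².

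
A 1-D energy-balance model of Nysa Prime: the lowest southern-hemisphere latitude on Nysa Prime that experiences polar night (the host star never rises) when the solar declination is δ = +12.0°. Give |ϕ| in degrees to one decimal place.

Polar night requires cos h₀ = −tan ϕ tan δ ≥ 1, i.e. tan ϕ tan δ ≤ −1.
The boundary is |tan ϕ| · |tan δ| = 1, so |ϕ| = 90° − |δ| = 90° − 12.0° = 78.0° in the southern hemisphere.

|ϕ| = 78.0°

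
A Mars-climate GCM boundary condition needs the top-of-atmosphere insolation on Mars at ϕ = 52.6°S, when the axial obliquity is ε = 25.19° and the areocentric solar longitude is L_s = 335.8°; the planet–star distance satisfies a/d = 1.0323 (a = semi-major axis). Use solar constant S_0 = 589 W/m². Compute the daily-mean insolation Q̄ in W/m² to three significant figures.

sin δ = sin 25.19° × sin 335.8° = -0.17447, so δ = -10.048°.
cos h₀ = −tan(-52.6°) tan(-10.048°) = -0.2318, h₀ = 1.8047 rad.
Bracket: h₀ sin ϕ sin δ + cos ϕ cos δ sin h₀ = 1.8047×-0.79441×-0.17447 + 0.60738×0.98466×0.97277 = 0.250133 + 0.581778 = 0.831911.
Inverse-square distance factor (a/d)² = 1.0323² = 1.065643.
Q̄ = (S_0/π) × 1.065643 × [bracket] = (589/π) × 1.065643 × 0.831911 = 166.2 W/m².

Q̄ ≈ 166 W/m²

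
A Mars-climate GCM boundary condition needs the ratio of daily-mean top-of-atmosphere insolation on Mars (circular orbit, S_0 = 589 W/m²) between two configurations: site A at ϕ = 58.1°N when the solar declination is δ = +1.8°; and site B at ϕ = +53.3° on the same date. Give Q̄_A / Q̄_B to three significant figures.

— Configuration A (ϕ=+58.1°):
cos h₀ = −tan(+58.1°) tan(+1.800°) = -0.0505, h₀ = 1.6213 rad.
Bracket: h₀ sin ϕ sin δ + cos ϕ cos δ sin h₀ = 1.6213×0.84897×0.03141 + 0.52844×0.99951×0.99872 = 0.043234 + 0.527505 = 0.570739.
Q̄ = (S_0/π) × [bracket] = (589/π) × 0.570739 = 107.00 W/m².
— Configuration B (ϕ=+53.3°):
cos h₀ = −tan(+53.3°) tan(+1.800°) = -0.0422, h₀ = 1.6130 rad.
Bracket: h₀ sin ϕ sin δ + cos ϕ cos δ sin h₀ = 1.6130×0.80178×0.03141 + 0.59763×0.99951×0.99911 = 0.040622 + 0.596806 = 0.637428.
Q̄ = (S_0/π) × [bracket] = (589/π) × 0.637428 = 119.51 W/m².
Ratio Q̄_A / Q̄_B = 107.00 / 119.51 = 0.8953.

Q̄_A / Q̄_B ≈ 0.895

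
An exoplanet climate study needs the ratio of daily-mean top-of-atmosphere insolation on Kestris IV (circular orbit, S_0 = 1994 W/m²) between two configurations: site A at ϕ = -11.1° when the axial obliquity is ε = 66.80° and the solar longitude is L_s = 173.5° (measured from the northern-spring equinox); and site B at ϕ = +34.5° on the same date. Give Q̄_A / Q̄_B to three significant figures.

— Configuration A (ϕ=-11.1°):
Solar declination: sin δ = sin ε · sin L_s = sin 66.80° × sin 173.5° = 0.10405, so δ = +5.972°.
cos h₀ = −tan(-11.1°) tan(+5.972°) = 0.0205, h₀ = 1.5503 rad.
Bracket: h₀ sin ϕ sin δ + cos ϕ cos δ sin h₀ = 1.5503×-0.19252×0.10405 + 0.98129×0.99457×0.99979 = -0.031055 + 0.975757 = 0.944702.
Q̄ = (S_0/π) × [bracket] = (1994/π) × 0.944702 = 599.61 W/m².
— Configuration B (ϕ=+34.5°):
cos h₀ = −tan(+34.5°) tan(+5.972°) = -0.0719, h₀ = 1.6428 rad.
Bracket: h₀ sin ϕ sin δ + cos ϕ cos δ sin h₀ = 1.6428×0.56641×0.10405 + 0.82413×0.99457×0.99741 = 0.096818 + 0.817532 = 0.914350.
Q̄ = (S_0/π) × [bracket] = (1994/π) × 0.914350 = 580.35 W/m².
Ratio Q̄_A / Q̄_B = 599.61 / 580.35 = 1.033.

Q̄_A / Q̄_B ≈ 1.03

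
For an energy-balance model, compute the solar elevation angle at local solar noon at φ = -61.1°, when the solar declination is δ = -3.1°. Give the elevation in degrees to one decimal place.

At local noon the hour angle is zero, so the zenith angle equals |φ − δ| = |-61.1° − (-3.100°)| = 58.000°.
Elevation = 90° − 58.000° = 32.0°.

32.0°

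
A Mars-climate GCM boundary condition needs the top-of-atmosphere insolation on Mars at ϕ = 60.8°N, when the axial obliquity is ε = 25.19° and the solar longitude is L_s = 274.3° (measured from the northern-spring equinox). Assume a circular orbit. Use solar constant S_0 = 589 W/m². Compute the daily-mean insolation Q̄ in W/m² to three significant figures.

Solar declination: sin δ = sin ε · sin L_s = sin 25.19° × sin 274.3° = -0.42442, so δ = -25.114°.
cos h₀ = −tan(+60.8°) tan(-25.114°) = 0.8387, h₀ = 0.5759 rad.
Bracket: h₀ sin ϕ sin δ + cos ϕ cos δ sin h₀ = 0.5759×0.87292×-0.42442 + 0.48786×0.90546×0.54459 = -0.213362 + 0.240566 = 0.027204.
Q̄ = (S_0/π) × [bracket] = (589/π) × 0.027204 = 5.100 W/m².

Q̄ ≈ 5.10 W/m²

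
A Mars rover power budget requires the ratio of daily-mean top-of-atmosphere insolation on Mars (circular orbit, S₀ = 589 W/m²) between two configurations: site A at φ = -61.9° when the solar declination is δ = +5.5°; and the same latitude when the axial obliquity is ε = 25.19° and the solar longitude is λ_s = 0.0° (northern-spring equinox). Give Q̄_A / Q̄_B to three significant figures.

Q̄_A / Q̄_B ≈ 0.730

— Configuration A (φ=-61.9°):
cos H₀ = −tan(-61.9°) tan(+5.500°) = 0.1803, H₀ = 1.3895 rad.
Bracket: H₀ sin φ sin δ + cos φ cos δ sin H₀ = 1.3895×-0.88213×0.09585 + 0.47101×0.99540×0.98361 = -0.117485 + 0.461159 = 0.343674.
Q̄ = (S₀/π) × [bracket] = (589/π) × 0.343674 = 64.434 W/m².
— Configuration B (φ=-61.9°):
Solar declination: sin δ = sin ε · sin λ_s = sin 25.19° × sin 0.0° = 0.00000, so δ = +0.000°.
cos H₀ = −tan(-61.9°) tan(+0.000°) = 0.0000, H₀ = 1.5708 rad.
Bracket: H₀ sin φ sin δ + cos φ cos δ sin H₀ = 1.5708×-0.88213×0.00000 + 0.47101×1.00000×1.00000 = -0.000000 + 0.471010 = 0.471010.
Q̄ = (S₀/π) × [bracket] = (589/π) × 0.471010 = 88.307 W/m².
Ratio Q̄_A / Q̄_B = 64.434 / 88.307 = 0.7297.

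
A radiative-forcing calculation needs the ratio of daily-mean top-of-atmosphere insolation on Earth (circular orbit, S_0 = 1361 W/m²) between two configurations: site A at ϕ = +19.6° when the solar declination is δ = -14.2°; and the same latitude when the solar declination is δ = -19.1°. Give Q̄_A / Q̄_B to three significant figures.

Q̄_A / Q̄_B ≈ 1.09

— Configuration A (ϕ=+19.6°):
cos h₀ = −tan(+19.6°) tan(-14.200°) = 0.0901, h₀ = 1.4806 rad.
Bracket: h₀ sin ϕ sin δ + cos ϕ cos δ sin h₀ = 1.4806×0.33545×-0.24531 + 0.94206×0.96945×0.99593 = -0.121837 + 0.909563 = 0.787726.
Q̄ = (S_0/π) × [bracket] = (1361/π) × 0.787726 = 341.26 W/m².
— Configuration B (ϕ=+19.6°):
cos h₀ = −tan(+19.6°) tan(-19.100°) = 0.1233, h₀ = 1.4472 rad.
Bracket: h₀ sin ϕ sin δ + cos ϕ cos δ sin h₀ = 1.4472×0.33545×-0.32722 + 0.94206×0.94495×0.99237 = -0.158853 + 0.883407 = 0.724554.
Q̄ = (S_0/π) × [bracket] = (1361/π) × 0.724554 = 313.89 W/m².
Ratio Q̄_A / Q̄_B = 341.26 / 313.89 = 1.087.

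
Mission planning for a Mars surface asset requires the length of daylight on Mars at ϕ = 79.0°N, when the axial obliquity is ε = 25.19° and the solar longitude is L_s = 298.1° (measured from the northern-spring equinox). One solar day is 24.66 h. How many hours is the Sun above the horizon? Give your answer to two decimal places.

Solar declination: sin δ = sin ε · sin L_s = sin 25.19° × sin 298.1° = -0.37545, so δ = -22.052°.
cos h₀ = −tan ϕ · tan δ = 2.0840 ≥ 1, so the Sun never rises (polar night) and h₀ = 0.
Daylight = 2h₀/(2π) × 24.66 h = (0.0000/π) × 24.66 = 0.00 h.

0.00 h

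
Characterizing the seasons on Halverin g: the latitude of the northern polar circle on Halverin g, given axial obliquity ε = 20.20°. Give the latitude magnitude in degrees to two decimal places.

69.80°

The polar circle is the lowest latitude that experiences at least one full rotation of continuous daylight at the northern-summer solstice; it lies at |φ| = 90° − ε = 90° − 20.20° = 69.80°.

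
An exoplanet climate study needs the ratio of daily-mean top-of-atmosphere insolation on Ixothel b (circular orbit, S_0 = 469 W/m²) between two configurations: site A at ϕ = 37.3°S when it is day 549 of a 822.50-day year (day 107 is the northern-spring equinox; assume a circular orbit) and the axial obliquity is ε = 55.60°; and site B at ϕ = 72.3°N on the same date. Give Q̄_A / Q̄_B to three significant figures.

Q̄_A / Q̄_B ≈ 14.1

— Configuration A (ϕ=-37.3°):
Solar longitude: L_s = 360° × (549 − 107)/822.50 = 193.459°.
sin δ = sin 55.60° × sin 193.459° = -0.19204, so δ = -11.072°.
cos h₀ = −tan(-37.3°) tan(-11.072°) = -0.1491, h₀ = 1.7204 rad.
Bracket: h₀ sin ϕ sin δ + cos ϕ cos δ sin h₀ = 1.7204×-0.60599×-0.19204 + 0.79547×0.98139×0.98883 = 0.200210 + 0.771946 = 0.972156.
Q̄ = (S_0/π) × [bracket] = (469/π) × 0.972156 = 145.13 W/m².
— Configuration B (ϕ=+72.3°):
cos h₀ = −tan(+72.3°) tan(-11.072°) = 0.6132, h₀ = 0.9107 rad.
Bracket: h₀ sin ϕ sin δ + cos ϕ cos δ sin h₀ = 0.9107×0.95266×-0.19204 + 0.30403×0.98139×0.78995 = -0.166611 + 0.235699 = 0.069088.
Q̄ = (S_0/π) × [bracket] = (469/π) × 0.069088 = 10.314 W/m².
Ratio Q̄_A / Q̄_B = 145.13 / 10.314 = 14.07.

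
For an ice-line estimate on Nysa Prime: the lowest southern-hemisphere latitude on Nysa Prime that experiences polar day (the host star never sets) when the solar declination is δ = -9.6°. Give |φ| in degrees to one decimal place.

|φ| = 80.4°

Polar day requires cos H₀ = −tan φ tan δ ≤ −1, i.e. tan φ tan δ ≥ 1.
The boundary is |tan φ| · |tan δ| = 1, so |φ| = 90° − |δ| = 90° − 9.6° = 80.4° in the southern hemisphere.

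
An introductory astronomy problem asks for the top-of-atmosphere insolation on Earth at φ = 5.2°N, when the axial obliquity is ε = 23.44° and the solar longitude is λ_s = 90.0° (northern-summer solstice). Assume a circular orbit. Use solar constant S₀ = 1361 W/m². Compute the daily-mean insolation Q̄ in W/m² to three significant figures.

Q̄ ≈ 421 W/m²

Solar declination: sin δ = sin ε · sin λ_s = sin 23.44° × sin 90.0° = 0.39779, so δ = +23.440°.
cos H₀ = −tan(+5.2°) tan(+23.440°) = -0.0395, H₀ = 1.6103 rad.
Bracket: H₀ sin φ sin δ + cos φ cos δ sin H₀ = 1.6103×0.09063×0.39779 + 0.99588×0.91748×0.99922 = 0.058054 + 0.912987 = 0.971041.
Q̄ = (S₀/π) × [bracket] = (1361/π) × 0.971041 = 420.7 W/m².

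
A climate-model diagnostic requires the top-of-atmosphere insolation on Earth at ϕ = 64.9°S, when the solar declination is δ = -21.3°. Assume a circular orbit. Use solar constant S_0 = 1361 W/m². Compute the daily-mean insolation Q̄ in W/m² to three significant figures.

cos h₀ = −tan(-64.9°) tan(-21.300°) = -0.8323, h₀ = 2.5541 rad.
Bracket: h₀ sin ϕ sin δ + cos ϕ cos δ sin h₀ = 2.5541×-0.90557×-0.36325 + 0.42420×0.93169×0.55431 = 0.840167 + 0.219076 = 1.059243.
Q̄ = (S_0/π) × [bracket] = (1361/π) × 1.059243 = 458.9 W/m².

Q̄ ≈ 459 W/m²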